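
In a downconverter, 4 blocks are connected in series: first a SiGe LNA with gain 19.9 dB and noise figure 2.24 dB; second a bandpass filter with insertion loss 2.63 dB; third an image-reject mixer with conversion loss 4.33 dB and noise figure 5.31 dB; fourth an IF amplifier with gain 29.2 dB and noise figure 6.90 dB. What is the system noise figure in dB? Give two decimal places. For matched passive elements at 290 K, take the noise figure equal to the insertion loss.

2.85 dB

Convert to linear (a loss of L dB is a gain of −L dB): F_i = 10^(NF_i/10), G_i = 10^(G_i,dB/10)
  Stage 1: F_1 = 10^(2.24/10) = 1.675, G_1 = 10^(19.9/10) = 97.72
  Stage 2: F_2 = 10^(2.63/10) = 1.832, G_2 = 10^(−2.63/10) = 0.5458
  Stage 3: F_3 = 10^(5.31/10) = 3.396, G_3 = 10^(−4.33/10) = 0.3690
  Stage 4: F_4 = 10^(6.90/10) = 4.898, G_4 = 10^(29.2/10) = 831.8
Friis cascade:
  F = 1.675 + (1.832 − 1)/97.72 + (3.396 − 1)/53.33 + (4.898 − 1)/19.68 = 1.926
NF = 10 log₁₀(1.926) = 2.85 dB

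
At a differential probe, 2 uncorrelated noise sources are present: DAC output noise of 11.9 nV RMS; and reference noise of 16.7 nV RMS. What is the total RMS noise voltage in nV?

Uncorrelated sources add in power (mean-square): V_tot = √(ΣV_i²)
V_tot = √[(1.19×10⁻⁸)² + (1.67×10⁻⁸)²] = 2.05×10⁻⁸ V = 20.5 nV

20.5 nV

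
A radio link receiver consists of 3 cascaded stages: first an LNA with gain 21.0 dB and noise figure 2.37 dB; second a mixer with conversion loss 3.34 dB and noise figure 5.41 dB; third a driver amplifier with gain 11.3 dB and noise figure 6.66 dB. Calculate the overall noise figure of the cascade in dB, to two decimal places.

2.57 dB

Convert to linear (a loss of L dB is a gain of −L dB): F_i = 10^(NF_i/10), G_i = 10^(G_i,dB/10)
  Stage 1: F_1 = 10^(2.37/10) = 1.726, G_1 = 10^(21.0/10) = 125.9
  Stage 2: F_2 = 10^(5.41/10) = 3.475, G_2 = 10^(−3.34/10) = 0.4634
  Stage 3: F_3 = 10^(6.66/10) = 4.634, G_3 = 10^(11.3/10) = 13.49
Friis cascade:
  F = 1.726 + (3.475 − 1)/125.9 + (4.634 − 1)/58.34 = 1.808
NF = 10 log₁₀(1.808) = 2.57 dB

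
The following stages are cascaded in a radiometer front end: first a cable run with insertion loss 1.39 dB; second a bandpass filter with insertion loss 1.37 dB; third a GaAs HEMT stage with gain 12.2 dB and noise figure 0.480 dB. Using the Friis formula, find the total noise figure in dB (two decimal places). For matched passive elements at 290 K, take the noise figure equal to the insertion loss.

3.24 dB

Convert to linear (a loss of L dB is a gain of −L dB): F_i = 10^(NF_i/10), G_i = 10^(G_i,dB/10)
  Stage 1: F_1 = 10^(1.39/10) = 1.377, G_1 = 10^(−1.39/10) = 0.7261
  Stage 2: F_2 = 10^(1.37/10) = 1.371, G_2 = 10^(−1.37/10) = 0.7295
  Stage 3: F_3 = 10^(0.480/10) = 1.117, G_3 = 10^(12.2/10) = 16.60
Friis cascade:
  F = 1.377 + (1.371 − 1)/0.7261 + (1.117 − 1)/0.5297 = 2.109
NF = 10 log₁₀(2.109) = 3.24 dB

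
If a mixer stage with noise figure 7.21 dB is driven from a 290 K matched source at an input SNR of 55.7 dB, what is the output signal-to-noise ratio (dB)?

By definition F = SNR_in/SNR_out, so in dB: SNR_out = SNR_in − NF
SNR_out = 55.7 − 7.21 = 48.49 dB

48.49 dB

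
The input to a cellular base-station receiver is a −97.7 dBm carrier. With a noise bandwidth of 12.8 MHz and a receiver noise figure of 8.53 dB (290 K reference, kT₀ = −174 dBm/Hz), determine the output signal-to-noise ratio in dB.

Noise floor: N = −174 + 10 log₁₀(B) + NF
10 log₁₀(1.28×10⁷) = 71.07 dB
N = −174 + 71.07 + 8.53 = −94.40 dBm
SNR = P_sig − N = −97.7 − (−94.40) = −3.30 dB → −3.3 dB

−3.3 dB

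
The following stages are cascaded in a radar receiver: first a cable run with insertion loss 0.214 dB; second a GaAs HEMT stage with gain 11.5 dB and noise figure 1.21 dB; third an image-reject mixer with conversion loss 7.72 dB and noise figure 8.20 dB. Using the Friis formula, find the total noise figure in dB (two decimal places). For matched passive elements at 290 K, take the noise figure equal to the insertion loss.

2.56 dB

Convert to linear (a loss of L dB is a gain of −L dB): F_i = 10^(NF_i/10), G_i = 10^(G_i,dB/10)
  Stage 1: F_1 = 10^(0.214/10) = 1.051, G_1 = 10^(−0.214/10) = 0.9519
  Stage 2: F_2 = 10^(1.21/10) = 1.321, G_2 = 10^(11.5/10) = 14.13
  Stage 3: F_3 = 10^(8.20/10) = 6.607, G_3 = 10^(−7.72/10) = 0.1690
Friis cascade:
  F = 1.051 + (1.321 − 1)/0.9519 + (6.607 − 1)/13.45 = 1.805
NF = 10 log₁₀(1.805) = 2.56 dB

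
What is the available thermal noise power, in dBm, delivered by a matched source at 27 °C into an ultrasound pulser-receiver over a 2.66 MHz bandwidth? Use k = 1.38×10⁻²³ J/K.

T = 27 °C + 273.15 = 300.15 K
P_n = kTB = 1.38×10⁻²³ × 300.15 × 2.66×10⁶ = 1.10×10⁻¹⁴ W
In dBm: 10 log₁₀(1.10×10⁻¹⁴ / 10⁻³) = −109.6 dBm

−109.6 dBm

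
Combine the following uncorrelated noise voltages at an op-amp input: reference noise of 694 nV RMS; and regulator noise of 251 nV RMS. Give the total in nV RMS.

738 nV

Uncorrelated sources add in power (mean-square): V_tot = √(ΣV_i²)
V_tot = √[(6.94×10⁻⁷)² + (2.51×10⁻⁷)²] = 7.38×10⁻⁷ V = 738 nV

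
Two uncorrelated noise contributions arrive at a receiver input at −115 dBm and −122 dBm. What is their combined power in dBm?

−114.2 dBm

Convert to linear, add, convert back:
P₁ = 3.16×10⁻¹⁵ W, P₂ = 6.31×10⁻¹⁶ W
P_tot = 3.79×10⁻¹⁵ W → 10 log₁₀(P_tot / 10⁻³) = −114.2 dBm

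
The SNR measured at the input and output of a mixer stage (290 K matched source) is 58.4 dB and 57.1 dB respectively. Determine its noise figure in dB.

1.3 dB

NF (dB) = SNR_in(dB) − SNR_out(dB) when the source is at T₀
NF = 58.4 − 57.1 = 1.3 dB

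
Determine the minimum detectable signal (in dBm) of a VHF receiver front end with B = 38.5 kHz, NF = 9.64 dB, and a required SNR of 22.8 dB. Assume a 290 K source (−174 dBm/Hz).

−95.7 dBm

Sensitivity = −174 + 10 log₁₀(B) + NF + SNR_min
= −174 + 45.85 + 9.64 + 22.8
= −95.71 dBm → −95.7 dBm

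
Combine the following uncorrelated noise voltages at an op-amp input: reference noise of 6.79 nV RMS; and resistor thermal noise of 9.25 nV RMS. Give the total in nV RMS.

11.5 nV

Uncorrelated sources add in power (mean-square): V_tot = √(ΣV_i²)
V_tot = √[(6.79×10⁻⁹)² + (9.25×10⁻⁹)²] = 1.15×10⁻⁸ V = 11.5 nV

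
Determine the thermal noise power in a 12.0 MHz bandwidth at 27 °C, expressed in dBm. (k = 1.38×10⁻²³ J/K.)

T = 27 °C + 273.15 = 300.15 K
P_n = kTB = 1.38×10⁻²³ × 300.15 × 1.20×10⁷ = 4.97×10⁻¹⁴ W
In dBm: 10 log₁₀(4.97×10⁻¹⁴ / 10⁻³) = −103.0 dBm

−103.0 dBm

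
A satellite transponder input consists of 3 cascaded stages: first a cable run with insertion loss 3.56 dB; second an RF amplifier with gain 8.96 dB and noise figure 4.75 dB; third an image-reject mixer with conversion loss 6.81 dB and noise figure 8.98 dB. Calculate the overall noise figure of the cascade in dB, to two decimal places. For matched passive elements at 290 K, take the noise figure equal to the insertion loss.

9.43 dB

Convert to linear (a loss of L dB is a gain of −L dB): F_i = 10^(NF_i/10), G_i = 10^(G_i,dB/10)
  Stage 1: F_1 = 10^(3.56/10) = 2.270, G_1 = 10^(−3.56/10) = 0.4406
  Stage 2: F_2 = 10^(4.75/10) = 2.985, G_2 = 10^(8.96/10) = 7.870
  Stage 3: F_3 = 10^(8.98/10) = 7.907, G_3 = 10^(−6.81/10) = 0.2084
Friis cascade:
  F = 2.270 + (2.985 − 1)/0.4406 + (7.907 − 1)/3.467 = 8.768
NF = 10 log₁₀(8.768) = 9.43 dB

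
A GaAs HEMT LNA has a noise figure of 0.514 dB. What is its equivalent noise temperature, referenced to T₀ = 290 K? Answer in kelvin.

F = 10^(0.514/10) = 1.12564
T_e = (F − 1)·T₀ = (1.12564 − 1) × 290 = 36.4 K

36.4 K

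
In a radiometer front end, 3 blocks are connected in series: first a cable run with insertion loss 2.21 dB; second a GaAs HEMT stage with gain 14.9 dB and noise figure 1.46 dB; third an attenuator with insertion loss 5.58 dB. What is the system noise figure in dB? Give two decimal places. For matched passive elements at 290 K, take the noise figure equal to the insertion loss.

3.92 dB

Convert to linear (a loss of L dB is a gain of −L dB): F_i = 10^(NF_i/10), G_i = 10^(G_i,dB/10)
  Stage 1: F_1 = 10^(2.21/10) = 1.663, G_1 = 10^(−2.21/10) = 0.6012
  Stage 2: F_2 = 10^(1.46/10) = 1.400, G_2 = 10^(14.9/10) = 30.90
  Stage 3: F_3 = 10^(5.58/10) = 3.614, G_3 = 10^(−5.58/10) = 0.2767
Friis cascade:
  F = 1.663 + (1.400 − 1)/0.6012 + (3.614 − 1)/18.58 = 2.469
NF = 10 log₁₀(2.469) = 3.92 dB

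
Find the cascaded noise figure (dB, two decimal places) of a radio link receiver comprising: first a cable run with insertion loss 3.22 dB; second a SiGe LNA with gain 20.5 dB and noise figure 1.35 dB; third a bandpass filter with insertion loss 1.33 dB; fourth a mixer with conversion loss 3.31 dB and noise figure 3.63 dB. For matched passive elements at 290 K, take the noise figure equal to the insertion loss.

4.63 dB

Convert to linear (a loss of L dB is a gain of −L dB): F_i = 10^(NF_i/10), G_i = 10^(G_i,dB/10)
  Stage 1: F_1 = 10^(3.22/10) = 2.099, G_1 = 10^(−3.22/10) = 0.4764
  Stage 2: F_2 = 10^(1.35/10) = 1.365, G_2 = 10^(20.5/10) = 112.2
  Stage 3: F_3 = 10^(1.33/10) = 1.358, G_3 = 10^(−1.33/10) = 0.7362
  Stage 4: F_4 = 10^(3.63/10) = 2.307, G_4 = 10^(−3.31/10) = 0.4667
Friis cascade:
  F = 2.099 + (1.365 − 1)/0.4764 + (1.358 − 1)/53.46 + (2.307 − 1)/39.36 = 2.904
NF = 10 log₁₀(2.904) = 4.63 dB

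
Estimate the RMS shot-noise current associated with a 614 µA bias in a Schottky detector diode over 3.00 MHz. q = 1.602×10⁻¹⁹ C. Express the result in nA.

I_n = √(2qI·B)
2qI·B = 2 × 1.602×10⁻¹⁹ × 6.14×10⁻⁴ × 3.00×10⁶ = 5.90×10⁻¹⁶ A²
I_n = √(5.90×10⁻¹⁶) = 2.43×10⁻⁸ A = 24.3 nA

24.3 nA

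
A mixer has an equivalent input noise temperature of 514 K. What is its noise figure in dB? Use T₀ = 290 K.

F = 1 + T_e/T₀ = 1 + 514/290 = 2.77241
NF = 10 log₁₀(2.77241) = 4.43 dB

4.43 dB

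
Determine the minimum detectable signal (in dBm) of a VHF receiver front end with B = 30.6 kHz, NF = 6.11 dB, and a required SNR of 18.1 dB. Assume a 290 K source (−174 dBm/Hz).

−104.9 dBm

Sensitivity = −174 + 10 log₁₀(B) + NF + SNR_min
= −174 + 44.86 + 6.11 + 18.1
= −104.93 dBm → −104.9 dBm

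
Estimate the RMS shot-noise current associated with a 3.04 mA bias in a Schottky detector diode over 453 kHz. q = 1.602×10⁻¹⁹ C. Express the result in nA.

21.0 nA

I_n = √(2qI·B)
2qI·B = 2 × 1.602×10⁻¹⁹ × 3.04×10⁻³ × 4.53×10⁵ = 4.41×10⁻¹⁶ A²
I_n = √(4.41×10⁻¹⁶) = 2.10×10⁻⁸ A = 21.0 nA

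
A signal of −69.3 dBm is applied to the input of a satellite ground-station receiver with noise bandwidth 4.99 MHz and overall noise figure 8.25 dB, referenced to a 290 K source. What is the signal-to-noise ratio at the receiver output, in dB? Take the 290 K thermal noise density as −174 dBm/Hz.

29.5 dB

Noise floor: N = −174 + 10 log₁₀(B) + NF
10 log₁₀(4.99×10⁶) = 66.98 dB
N = −174 + 66.98 + 8.25 = −98.77 dBm
SNR = P_sig − N = −69.3 − (−98.77) = 29.47 dB → 29.5 dB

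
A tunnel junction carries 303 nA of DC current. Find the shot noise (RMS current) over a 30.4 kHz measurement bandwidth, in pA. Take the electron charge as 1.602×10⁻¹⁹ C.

54.3 pA

I_n = √(2qI·B)
2qI·B = 2 × 1.602×10⁻¹⁹ × 3.03×10⁻⁷ × 3.04×10⁴ = 2.95×10⁻²¹ A²
I_n = √(2.95×10⁻²¹) = 5.43×10⁻¹¹ A = 54.3 pA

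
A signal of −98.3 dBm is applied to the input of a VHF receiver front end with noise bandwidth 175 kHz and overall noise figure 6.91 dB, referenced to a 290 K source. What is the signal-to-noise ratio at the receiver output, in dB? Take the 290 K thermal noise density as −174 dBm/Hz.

Noise floor: N = −174 + 10 log₁₀(B) + NF
10 log₁₀(1.75×10⁵) = 52.43 dB
N = −174 + 52.43 + 6.91 = −114.66 dBm
SNR = P_sig − N = −98.3 − (−114.66) = 16.36 dB → 16.4 dB

16.4 dB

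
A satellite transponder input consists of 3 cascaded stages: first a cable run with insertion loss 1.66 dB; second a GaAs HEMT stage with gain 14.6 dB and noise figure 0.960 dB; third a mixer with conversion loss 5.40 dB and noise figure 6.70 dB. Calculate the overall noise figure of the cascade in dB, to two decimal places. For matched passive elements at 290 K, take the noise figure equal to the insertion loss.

Convert to linear (a loss of L dB is a gain of −L dB): F_i = 10^(NF_i/10), G_i = 10^(G_i,dB/10)
  Stage 1: F_1 = 10^(1.66/10) = 1.466, G_1 = 10^(−1.66/10) = 0.6823
  Stage 2: F_2 = 10^(0.960/10) = 1.247, G_2 = 10^(14.6/10) = 28.84
  Stage 3: F_3 = 10^(6.70/10) = 4.677, G_3 = 10^(−5.40/10) = 0.2884
Friis cascade:
  F = 1.466 + (1.247 − 1)/0.6823 + (4.677 − 1)/19.68 = 2.015
NF = 10 log₁₀(2.015) = 3.04 dB

3.04 dB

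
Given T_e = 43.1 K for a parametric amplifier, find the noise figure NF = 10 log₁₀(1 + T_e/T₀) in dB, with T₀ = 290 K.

F = 1 + T_e/T₀ = 1 + 43.1/290 = 1.14862
NF = 10 log₁₀(1.14862) = 0.602 dB

0.602 dB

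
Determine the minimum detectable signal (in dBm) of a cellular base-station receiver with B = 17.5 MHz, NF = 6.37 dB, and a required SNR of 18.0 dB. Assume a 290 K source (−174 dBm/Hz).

Sensitivity = −174 + 10 log₁₀(B) + NF + SNR_min
= −174 + 72.43 + 6.37 + 18.0
= −77.20 dBm → −77.2 dBm

−77.2 dBm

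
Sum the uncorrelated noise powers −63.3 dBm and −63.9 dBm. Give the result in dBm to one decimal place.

Convert to linear, add, convert back:
P₁ = 4.68×10⁻¹⁰ W, P₂ = 4.07×10⁻¹⁰ W
P_tot = 8.75×10⁻¹⁰ W → 10 log₁₀(P_tot / 10⁻³) = −60.6 dBm

−60.6 dBm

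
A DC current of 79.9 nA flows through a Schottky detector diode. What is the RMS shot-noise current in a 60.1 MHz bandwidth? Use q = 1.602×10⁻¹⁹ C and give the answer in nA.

I_n = √(2qI·B)
2qI·B = 2 × 1.602×10⁻¹⁹ × 7.99×10⁻⁸ × 6.01×10⁷ = 1.54×10⁻¹⁸ A²
I_n = √(1.54×10⁻¹⁸) = 1.24×10⁻⁹ A = 1.24 nA

1.24 nA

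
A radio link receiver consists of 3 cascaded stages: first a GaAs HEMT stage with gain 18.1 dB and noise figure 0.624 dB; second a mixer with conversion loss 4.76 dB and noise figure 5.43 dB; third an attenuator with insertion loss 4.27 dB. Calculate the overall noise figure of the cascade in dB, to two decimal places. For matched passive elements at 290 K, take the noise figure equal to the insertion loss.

1.04 dB

Convert to linear (a loss of L dB is a gain of −L dB): F_i = 10^(NF_i/10), G_i = 10^(G_i,dB/10)
  Stage 1: F_1 = 10^(0.624/10) = 1.155, G_1 = 10^(18.1/10) = 64.57
  Stage 2: F_2 = 10^(5.43/10) = 3.491, G_2 = 10^(−4.76/10) = 0.3342
  Stage 3: F_3 = 10^(4.27/10) = 2.673, G_3 = 10^(−4.27/10) = 0.3741
Friis cascade:
  F = 1.155 + (3.491 − 1)/64.57 + (2.673 − 1)/21.58 = 1.271
NF = 10 log₁₀(1.271) = 1.04 dB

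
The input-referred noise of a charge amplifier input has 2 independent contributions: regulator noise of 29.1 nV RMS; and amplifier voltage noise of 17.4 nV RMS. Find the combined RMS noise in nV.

Uncorrelated sources add in power (mean-square): V_tot = √(ΣV_i²)
V_tot = √[(2.91×10⁻⁸)² + (1.74×10⁻⁸)²] = 3.39×10⁻⁸ V = 33.9 nV

33.9 nV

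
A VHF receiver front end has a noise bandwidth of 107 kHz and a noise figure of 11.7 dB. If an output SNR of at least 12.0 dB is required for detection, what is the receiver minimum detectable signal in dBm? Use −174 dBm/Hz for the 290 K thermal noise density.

Sensitivity = −174 + 10 log₁₀(B) + NF + SNR_min
= −174 + 50.29 + 11.7 + 12.0
= −100.01 dBm → −100.0 dBm

−100.0 dBm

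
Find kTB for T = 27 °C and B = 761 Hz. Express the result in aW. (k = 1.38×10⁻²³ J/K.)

3.15 aW

T = 27 °C + 273.15 = 300.15 K
P_n = kTB = 1.38×10⁻²³ × 300.15 × 7.61×10² = 3.15×10⁻¹⁸ W = 3.15 aW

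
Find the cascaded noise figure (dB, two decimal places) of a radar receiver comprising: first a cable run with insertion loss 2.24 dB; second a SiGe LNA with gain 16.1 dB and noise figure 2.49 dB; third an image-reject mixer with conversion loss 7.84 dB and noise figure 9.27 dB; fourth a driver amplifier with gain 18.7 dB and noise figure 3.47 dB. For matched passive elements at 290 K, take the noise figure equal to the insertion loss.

5.54 dB

Convert to linear (a loss of L dB is a gain of −L dB): F_i = 10^(NF_i/10), G_i = 10^(G_i,dB/10)
  Stage 1: F_1 = 10^(2.24/10) = 1.675, G_1 = 10^(−2.24/10) = 0.5970
  Stage 2: F_2 = 10^(2.49/10) = 1.774, G_2 = 10^(16.1/10) = 40.74
  Stage 3: F_3 = 10^(9.27/10) = 8.453, G_3 = 10^(−7.84/10) = 0.1644
  Stage 4: F_4 = 10^(3.47/10) = 2.223, G_4 = 10^(18.7/10) = 74.13
Friis cascade:
  F = 1.675 + (1.774 − 1)/0.5970 + (8.453 − 1)/24.32 + (2.223 − 1)/3.999 = 3.584
NF = 10 log₁₀(3.584) = 5.54 dB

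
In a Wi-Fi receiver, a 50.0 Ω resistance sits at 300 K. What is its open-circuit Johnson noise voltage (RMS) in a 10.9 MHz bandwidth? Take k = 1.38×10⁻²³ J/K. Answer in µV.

V_n = √(4kTRB)
4kTRB = 4 × 1.38×10⁻²³ × 300 × 5.00×10¹ × 1.09×10⁷ = 9.03×10⁻¹² V²
V_n = √(9.03×10⁻¹²) = 3.00×10⁻⁶ V = 3.00 µV

3.00 µV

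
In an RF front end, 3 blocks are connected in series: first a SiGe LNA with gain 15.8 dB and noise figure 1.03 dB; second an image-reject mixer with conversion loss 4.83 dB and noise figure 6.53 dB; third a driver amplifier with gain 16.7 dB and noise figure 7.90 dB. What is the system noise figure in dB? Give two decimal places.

2.49 dB

Convert to linear (a loss of L dB is a gain of −L dB): F_i = 10^(NF_i/10), G_i = 10^(G_i,dB/10)
  Stage 1: F_1 = 10^(1.03/10) = 1.268, G_1 = 10^(15.8/10) = 38.02
  Stage 2: F_2 = 10^(6.53/10) = 4.498, G_2 = 10^(−4.83/10) = 0.3289
  Stage 3: F_3 = 10^(7.90/10) = 6.166, G_3 = 10^(16.7/10) = 46.77
Friis cascade:
  F = 1.268 + (4.498 − 1)/38.02 + (6.166 − 1)/12.50 = 1.773
NF = 10 log₁₀(1.773) = 2.49 dB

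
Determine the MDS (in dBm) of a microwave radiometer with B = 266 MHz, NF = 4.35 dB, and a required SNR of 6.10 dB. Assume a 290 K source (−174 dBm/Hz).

−79.3 dBm

Sensitivity = −174 + 10 log₁₀(B) + NF + SNR_min
= −174 + 84.25 + 4.35 + 6.10
= −79.30 dBm → −79.3 dBm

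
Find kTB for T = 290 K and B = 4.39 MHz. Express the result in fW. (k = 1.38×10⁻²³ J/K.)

17.6 fW

P_n = kTB = 1.38×10⁻²³ × 290 × 4.39×10⁶ = 1.76×10⁻¹⁴ W = 17.6 fW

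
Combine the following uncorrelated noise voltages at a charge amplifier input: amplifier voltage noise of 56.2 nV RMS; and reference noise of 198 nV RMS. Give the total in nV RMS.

206 nV

Uncorrelated sources add in power (mean-square): V_tot = √(ΣV_i²)
V_tot = √[(5.62×10⁻⁸)² + (1.98×10⁻⁷)²] = 2.06×10⁻⁷ V = 206 nV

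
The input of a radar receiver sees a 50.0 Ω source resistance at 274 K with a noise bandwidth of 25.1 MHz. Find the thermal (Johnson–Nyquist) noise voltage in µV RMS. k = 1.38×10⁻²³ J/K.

4.36 µV

V_n = √(4kTRB)
4kTRB = 4 × 1.38×10⁻²³ × 274 × 5.00×10¹ × 2.51×10⁷ = 1.90×10⁻¹¹ V²
V_n = √(1.90×10⁻¹¹) = 4.36×10⁻⁶ V = 4.36 µV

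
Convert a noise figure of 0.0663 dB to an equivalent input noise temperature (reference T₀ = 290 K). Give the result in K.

F = 10^(0.0663/10) = 1.01538
T_e = (F − 1)·T₀ = (1.01538 − 1) × 290 = 4.46 K

4.46 K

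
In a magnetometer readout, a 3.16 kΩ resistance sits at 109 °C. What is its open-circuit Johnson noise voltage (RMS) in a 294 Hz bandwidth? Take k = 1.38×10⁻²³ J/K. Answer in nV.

T = 109 °C + 273.15 = 382.15 K
V_n = √(4kTRB)
4kTRB = 4 × 1.38×10⁻²³ × 382.15 × 3.16×10³ × 2.94×10² = 1.96×10⁻¹⁴ V²
V_n = √(1.96×10⁻¹⁴) = 1.40×10⁻⁷ V = 140 nV

140 nV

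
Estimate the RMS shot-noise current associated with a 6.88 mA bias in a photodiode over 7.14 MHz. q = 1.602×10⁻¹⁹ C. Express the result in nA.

I_n = √(2qI·B)
2qI·B = 2 × 1.602×10⁻¹⁹ × 6.88×10⁻³ × 7.14×10⁶ = 1.57×10⁻¹⁴ A²
I_n = √(1.57×10⁻¹⁴) = 1.25×10⁻⁷ A = 125 nA

125 nA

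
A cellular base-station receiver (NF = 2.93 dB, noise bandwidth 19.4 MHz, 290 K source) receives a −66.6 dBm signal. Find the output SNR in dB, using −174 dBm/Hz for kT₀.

Noise floor: N = −174 + 10 log₁₀(B) + NF
10 log₁₀(1.94×10⁷) = 72.88 dB
N = −174 + 72.88 + 2.93 = −98.19 dBm
SNR = P_sig − N = −66.6 − (−98.19) = 31.59 dB → 31.6 dB

31.6 dB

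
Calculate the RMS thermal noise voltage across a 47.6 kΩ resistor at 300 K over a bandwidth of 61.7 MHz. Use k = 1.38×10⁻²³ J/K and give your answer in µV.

221 µV

V_n = √(4kTRB)
4kTRB = 4 × 1.38×10⁻²³ × 300 × 4.76×10⁴ × 6.17×10⁷ = 4.86×10⁻⁸ V²
V_n = √(4.86×10⁻⁸) = 2.21×10⁻⁴ V = 221 µV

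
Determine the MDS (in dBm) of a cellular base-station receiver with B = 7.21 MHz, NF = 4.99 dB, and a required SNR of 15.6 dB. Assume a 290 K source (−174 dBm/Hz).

Sensitivity = −174 + 10 log₁₀(B) + NF + SNR_min
= −174 + 68.58 + 4.99 + 15.6
= −84.83 dBm → −84.8 dBm

−84.8 dBm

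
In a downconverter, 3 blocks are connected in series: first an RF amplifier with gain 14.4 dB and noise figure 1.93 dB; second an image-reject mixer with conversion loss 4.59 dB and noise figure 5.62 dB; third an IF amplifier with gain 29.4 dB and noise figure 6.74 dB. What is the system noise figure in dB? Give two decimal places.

3.11 dB

Convert to linear (a loss of L dB is a gain of −L dB): F_i = 10^(NF_i/10), G_i = 10^(G_i,dB/10)
  Stage 1: F_1 = 10^(1.93/10) = 1.560, G_1 = 10^(14.4/10) = 27.54
  Stage 2: F_2 = 10^(5.62/10) = 3.648, G_2 = 10^(−4.59/10) = 0.3475
  Stage 3: F_3 = 10^(6.74/10) = 4.721, G_3 = 10^(29.4/10) = 871.0
Friis cascade:
  F = 1.560 + (3.648 − 1)/27.54 + (4.721 − 1)/9.572 = 2.044
NF = 10 log₁₀(2.044) = 3.11 dB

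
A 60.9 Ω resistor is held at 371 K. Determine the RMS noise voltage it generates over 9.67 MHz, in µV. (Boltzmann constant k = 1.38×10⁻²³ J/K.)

V_n = √(4kTRB)
4kTRB = 4 × 1.38×10⁻²³ × 371 × 6.09×10¹ × 9.67×10⁶ = 1.21×10⁻¹¹ V²
V_n = √(1.21×10⁻¹¹) = 3.47×10⁻⁶ V = 3.47 µV

3.47 µV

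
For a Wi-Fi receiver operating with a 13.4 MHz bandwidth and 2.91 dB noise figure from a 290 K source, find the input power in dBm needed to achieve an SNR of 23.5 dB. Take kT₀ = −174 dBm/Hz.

−76.3 dBm

Sensitivity = −174 + 10 log₁₀(B) + NF + SNR_min
= −174 + 71.27 + 2.91 + 23.5
= −76.32 dBm → −76.3 dBm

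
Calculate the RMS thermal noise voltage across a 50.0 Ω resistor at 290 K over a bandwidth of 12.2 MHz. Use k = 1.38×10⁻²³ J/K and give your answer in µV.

V_n = √(4kTRB)
4kTRB = 4 × 1.38×10⁻²³ × 290 × 5.00×10¹ × 1.22×10⁷ = 9.76×10⁻¹² V²
V_n = √(9.76×10⁻¹²) = 3.12×10⁻⁶ V = 3.12 µV

3.12 µV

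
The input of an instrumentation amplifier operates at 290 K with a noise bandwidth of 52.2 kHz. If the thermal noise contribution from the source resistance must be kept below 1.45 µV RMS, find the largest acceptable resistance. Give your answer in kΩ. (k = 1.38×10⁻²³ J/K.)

2.52 kΩ

Johnson–Nyquist: V_n = √(4kTRB) ⇒ R = V_n² / (4kTB)
4kTB = 4 × 1.38×10⁻²³ × 290 × 5.22×10⁴ = 8.36×10⁻¹⁶
R = (1.45×10⁻⁶)² / 8.36×10⁻¹⁶ = 2.52×10³ Ω = 2.52 kΩ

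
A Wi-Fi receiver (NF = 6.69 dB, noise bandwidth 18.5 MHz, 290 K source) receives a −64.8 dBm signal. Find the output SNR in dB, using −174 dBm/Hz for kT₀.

29.8 dB

Noise floor: N = −174 + 10 log₁₀(B) + NF
10 log₁₀(1.85×10⁷) = 72.67 dB
N = −174 + 72.67 + 6.69 = −94.64 dBm
SNR = P_sig − N = −64.8 − (−94.64) = 29.84 dB → 29.8 dB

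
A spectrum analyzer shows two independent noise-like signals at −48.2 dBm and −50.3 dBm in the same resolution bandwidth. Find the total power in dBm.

−46.1 dBm

Convert to linear, add, convert back:
P₁ = 1.51×10⁻⁸ W, P₂ = 9.33×10⁻⁹ W
P_tot = 2.45×10⁻⁸ W → 10 log₁₀(P_tot / 10⁻³) = −46.1 dBm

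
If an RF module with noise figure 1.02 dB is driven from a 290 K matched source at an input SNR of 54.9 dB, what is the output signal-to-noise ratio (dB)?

By definition F = SNR_in/SNR_out, so in dB: SNR_out = SNR_in − NF
SNR_out = 54.9 − 1.02 = 53.88 dB

53.88 dB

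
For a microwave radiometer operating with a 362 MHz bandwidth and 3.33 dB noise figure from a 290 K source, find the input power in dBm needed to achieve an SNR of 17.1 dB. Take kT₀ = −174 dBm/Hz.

Sensitivity = −174 + 10 log₁₀(B) + NF + SNR_min
= −174 + 85.59 + 3.33 + 17.1
= −67.98 dBm → −68.0 dBm

−68.0 dBm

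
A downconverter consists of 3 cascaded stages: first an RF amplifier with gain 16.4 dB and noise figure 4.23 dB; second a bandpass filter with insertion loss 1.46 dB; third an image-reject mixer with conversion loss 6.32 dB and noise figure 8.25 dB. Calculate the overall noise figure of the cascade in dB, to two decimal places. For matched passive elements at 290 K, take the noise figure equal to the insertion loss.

Convert to linear (a loss of L dB is a gain of −L dB): F_i = 10^(NF_i/10), G_i = 10^(G_i,dB/10)
  Stage 1: F_1 = 10^(4.23/10) = 2.649, G_1 = 10^(16.4/10) = 43.65
  Stage 2: F_2 = 10^(1.46/10) = 1.400, G_2 = 10^(−1.46/10) = 0.7145
  Stage 3: F_3 = 10^(8.25/10) = 6.683, G_3 = 10^(−6.32/10) = 0.2333
Friis cascade:
  F = 2.649 + (1.400 − 1)/43.65 + (6.683 − 1)/31.19 = 2.840
NF = 10 log₁₀(2.840) = 4.53 dB

4.53 dB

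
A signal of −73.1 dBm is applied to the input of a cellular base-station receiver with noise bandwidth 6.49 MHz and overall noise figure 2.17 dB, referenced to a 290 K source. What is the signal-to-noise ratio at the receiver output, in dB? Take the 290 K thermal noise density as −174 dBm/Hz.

30.6 dB

Noise floor: N = −174 + 10 log₁₀(B) + NF
10 log₁₀(6.49×10⁶) = 68.12 dB
N = −174 + 68.12 + 2.17 = −103.71 dBm
SNR = P_sig − N = −73.1 − (−103.71) = 30.61 dB → 30.6 dB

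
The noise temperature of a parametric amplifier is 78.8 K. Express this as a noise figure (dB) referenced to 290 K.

1.04 dB

F = 1 + T_e/T₀ = 1 + 78.8/290 = 1.27172
NF = 10 log₁₀(1.27172) = 1.04 dB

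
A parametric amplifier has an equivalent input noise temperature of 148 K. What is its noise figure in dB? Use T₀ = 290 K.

1.79 dB

F = 1 + T_e/T₀ = 1 + 148/290 = 1.51034
NF = 10 log₁₀(1.51034) = 1.79 dB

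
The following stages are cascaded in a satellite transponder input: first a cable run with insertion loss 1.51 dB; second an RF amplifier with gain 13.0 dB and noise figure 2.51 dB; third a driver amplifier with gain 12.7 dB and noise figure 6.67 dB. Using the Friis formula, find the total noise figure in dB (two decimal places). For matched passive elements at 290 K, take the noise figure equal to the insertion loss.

4.44 dB

Convert to linear (a loss of L dB is a gain of −L dB): F_i = 10^(NF_i/10), G_i = 10^(G_i,dB/10)
  Stage 1: F_1 = 10^(1.51/10) = 1.416, G_1 = 10^(−1.51/10) = 0.7063
  Stage 2: F_2 = 10^(2.51/10) = 1.782, G_2 = 10^(13.0/10) = 19.95
  Stage 3: F_3 = 10^(6.67/10) = 4.645, G_3 = 10^(12.7/10) = 18.62
Friis cascade:
  F = 1.416 + (1.782 − 1)/0.7063 + (4.645 − 1)/14.09 = 2.782
NF = 10 log₁₀(2.782) = 4.44 dB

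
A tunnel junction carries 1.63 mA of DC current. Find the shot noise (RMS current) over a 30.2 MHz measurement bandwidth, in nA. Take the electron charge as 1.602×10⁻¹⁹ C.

126 nA

I_n = √(2qI·B)
2qI·B = 2 × 1.602×10⁻¹⁹ × 1.63×10⁻³ × 3.02×10⁷ = 1.58×10⁻¹⁴ A²
I_n = √(1.58×10⁻¹⁴) = 1.26×10⁻⁷ A = 126 nA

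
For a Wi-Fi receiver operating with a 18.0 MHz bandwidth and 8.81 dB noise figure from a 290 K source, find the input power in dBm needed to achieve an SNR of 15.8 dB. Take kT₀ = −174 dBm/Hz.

Sensitivity = −174 + 10 log₁₀(B) + NF + SNR_min
= −174 + 72.55 + 8.81 + 15.8
= −76.84 dBm → −76.8 dBm

−76.8 dBm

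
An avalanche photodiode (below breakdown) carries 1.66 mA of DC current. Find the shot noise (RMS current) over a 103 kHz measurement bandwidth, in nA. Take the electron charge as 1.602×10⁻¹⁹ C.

7.40 nA

I_n = √(2qI·B)
2qI·B = 2 × 1.602×10⁻¹⁹ × 1.66×10⁻³ × 1.03×10⁵ = 5.48×10⁻¹⁷ A²
I_n = √(5.48×10⁻¹⁷) = 7.40×10⁻⁹ A = 7.40 nA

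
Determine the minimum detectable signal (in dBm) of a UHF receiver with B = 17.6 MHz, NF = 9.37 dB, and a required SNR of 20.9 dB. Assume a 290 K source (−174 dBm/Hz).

−71.3 dBm

Sensitivity = −174 + 10 log₁₀(B) + NF + SNR_min
= −174 + 72.46 + 9.37 + 20.9
= −71.27 dBm → −71.3 dBm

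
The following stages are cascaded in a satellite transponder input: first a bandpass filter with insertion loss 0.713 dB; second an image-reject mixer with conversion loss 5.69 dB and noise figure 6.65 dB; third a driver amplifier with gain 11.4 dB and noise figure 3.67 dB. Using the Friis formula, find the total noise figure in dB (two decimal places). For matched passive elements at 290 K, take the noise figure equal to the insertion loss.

Convert to linear (a loss of L dB is a gain of −L dB): F_i = 10^(NF_i/10), G_i = 10^(G_i,dB/10)
  Stage 1: F_1 = 10^(0.713/10) = 1.178, G_1 = 10^(−0.713/10) = 0.8486
  Stage 2: F_2 = 10^(6.65/10) = 4.624, G_2 = 10^(−5.69/10) = 0.2698
  Stage 3: F_3 = 10^(3.67/10) = 2.328, G_3 = 10^(11.4/10) = 13.80
Friis cascade:
  F = 1.178 + (4.624 − 1)/0.8486 + (2.328 − 1)/0.2289 = 11.25
NF = 10 log₁₀(11.25) = 10.51 dB

10.51 dB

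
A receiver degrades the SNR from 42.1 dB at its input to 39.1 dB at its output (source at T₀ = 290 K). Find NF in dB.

3.0 dB

NF (dB) = SNR_in(dB) − SNR_out(dB) when the source is at T₀
NF = 42.1 − 39.1 = 3.0 dB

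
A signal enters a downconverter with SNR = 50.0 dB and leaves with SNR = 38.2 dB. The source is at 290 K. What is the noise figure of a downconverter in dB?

NF (dB) = SNR_in(dB) − SNR_out(dB) when the source is at T₀
NF = 50.0 − 38.2 = 11.8 dB

11.8 dB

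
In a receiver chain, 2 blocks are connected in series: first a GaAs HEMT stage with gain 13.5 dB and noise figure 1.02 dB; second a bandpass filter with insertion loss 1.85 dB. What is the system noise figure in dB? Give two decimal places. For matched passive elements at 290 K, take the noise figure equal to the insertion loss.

Convert to linear (a loss of L dB is a gain of −L dB): F_i = 10^(NF_i/10), G_i = 10^(G_i,dB/10)
  Stage 1: F_1 = 10^(1.02/10) = 1.265, G_1 = 10^(13.5/10) = 22.39
  Stage 2: F_2 = 10^(1.85/10) = 1.531, G_2 = 10^(−1.85/10) = 0.6531
Friis cascade:
  F = 1.265 + (1.531 − 1)/22.39 = 1.288
NF = 10 log₁₀(1.288) = 1.10 dB

1.10 dB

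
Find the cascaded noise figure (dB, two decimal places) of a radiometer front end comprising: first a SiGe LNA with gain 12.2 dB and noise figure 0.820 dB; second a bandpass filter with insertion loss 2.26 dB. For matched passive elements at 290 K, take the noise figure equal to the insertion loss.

0.97 dB

Convert to linear (a loss of L dB is a gain of −L dB): F_i = 10^(NF_i/10), G_i = 10^(G_i,dB/10)
  Stage 1: F_1 = 10^(0.820/10) = 1.208, G_1 = 10^(12.2/10) = 16.60
  Stage 2: F_2 = 10^(2.26/10) = 1.683, G_2 = 10^(−2.26/10) = 0.5943
Friis cascade:
  F = 1.208 + (1.683 − 1)/16.60 = 1.249
NF = 10 log₁₀(1.249) = 0.97 dB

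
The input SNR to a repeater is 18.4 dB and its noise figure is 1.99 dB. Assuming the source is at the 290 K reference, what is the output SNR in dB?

By definition F = SNR_in/SNR_out, so in dB: SNR_out = SNR_in − NF
SNR_out = 18.4 − 1.99 = 16.41 dB

16.41 dB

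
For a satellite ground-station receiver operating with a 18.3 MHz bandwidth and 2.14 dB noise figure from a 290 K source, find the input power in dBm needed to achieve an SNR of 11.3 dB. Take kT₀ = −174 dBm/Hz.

−87.9 dBm

Sensitivity = −174 + 10 log₁₀(B) + NF + SNR_min
= −174 + 72.62 + 2.14 + 11.3
= −87.94 dBm → −87.9 dBm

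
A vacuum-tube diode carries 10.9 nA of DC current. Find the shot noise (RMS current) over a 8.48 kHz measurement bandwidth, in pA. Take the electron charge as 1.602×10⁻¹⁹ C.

I_n = √(2qI·B)
2qI·B = 2 × 1.602×10⁻¹⁹ × 1.09×10⁻⁸ × 8.48×10³ = 2.96×10⁻²³ A²
I_n = √(2.96×10⁻²³) = 5.44×10⁻¹² A = 5.44 pA

5.44 pA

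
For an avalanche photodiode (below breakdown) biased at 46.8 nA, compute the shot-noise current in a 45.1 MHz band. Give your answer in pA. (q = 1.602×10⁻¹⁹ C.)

822 pA

I_n = √(2qI·B)
2qI·B = 2 × 1.602×10⁻¹⁹ × 4.68×10⁻⁸ × 4.51×10⁷ = 6.76×10⁻¹⁹ A²
I_n = √(6.76×10⁻¹⁹) = 8.22×10⁻¹⁰ A = 822 pA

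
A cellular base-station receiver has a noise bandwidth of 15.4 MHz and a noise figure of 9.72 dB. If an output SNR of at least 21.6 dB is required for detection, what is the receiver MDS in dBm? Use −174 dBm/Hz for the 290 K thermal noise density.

Sensitivity = −174 + 10 log₁₀(B) + NF + SNR_min
= −174 + 71.88 + 9.72 + 21.6
= −70.80 dBm → −70.8 dBm

−70.8 dBm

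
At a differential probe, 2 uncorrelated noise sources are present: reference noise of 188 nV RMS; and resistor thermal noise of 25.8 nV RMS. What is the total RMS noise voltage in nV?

Uncorrelated sources add in power (mean-square): V_tot = √(ΣV_i²)
V_tot = √[(1.88×10⁻⁷)² + (2.58×10⁻⁸)²] = 1.90×10⁻⁷ V = 190 nV

190 nV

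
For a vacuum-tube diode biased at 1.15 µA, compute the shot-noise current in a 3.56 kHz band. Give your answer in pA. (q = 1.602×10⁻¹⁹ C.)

I_n = √(2qI·B)
2qI·B = 2 × 1.602×10⁻¹⁹ × 1.15×10⁻⁶ × 3.56×10³ = 1.31×10⁻²¹ A²
I_n = √(1.31×10⁻²¹) = 3.62×10⁻¹¹ A = 36.2 pA

36.2 pA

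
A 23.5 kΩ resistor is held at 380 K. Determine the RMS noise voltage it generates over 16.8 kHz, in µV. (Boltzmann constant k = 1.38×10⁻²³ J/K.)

V_n = √(4kTRB)
4kTRB = 4 × 1.38×10⁻²³ × 380 × 2.35×10⁴ × 1.68×10⁴ = 8.28×10⁻¹² V²
V_n = √(8.28×10⁻¹²) = 2.88×10⁻⁶ V = 2.88 µV

2.88 µV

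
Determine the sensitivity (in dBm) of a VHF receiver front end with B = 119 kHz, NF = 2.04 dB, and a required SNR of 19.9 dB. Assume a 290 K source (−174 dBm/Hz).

Sensitivity = −174 + 10 log₁₀(B) + NF + SNR_min
= −174 + 50.76 + 2.04 + 19.9
= −101.30 dBm → −101.3 dBm

−101.3 dBm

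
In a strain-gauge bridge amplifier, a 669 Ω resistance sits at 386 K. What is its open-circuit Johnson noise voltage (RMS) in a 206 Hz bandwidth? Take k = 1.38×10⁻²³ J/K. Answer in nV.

V_n = √(4kTRB)
4kTRB = 4 × 1.38×10⁻²³ × 386 × 6.69×10² × 2.06×10² = 2.94×10⁻¹⁵ V²
V_n = √(2.94×10⁻¹⁵) = 5.42×10⁻⁸ V = 54.2 nV

54.2 nV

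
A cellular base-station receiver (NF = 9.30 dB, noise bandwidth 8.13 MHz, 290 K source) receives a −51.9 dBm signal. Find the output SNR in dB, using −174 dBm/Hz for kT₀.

Noise floor: N = −174 + 10 log₁₀(B) + NF
10 log₁₀(8.13×10⁶) = 69.1 dB
N = −174 + 69.1 + 9.30 = −95.60 dBm
SNR = P_sig − N = −51.9 − (−95.60) = 43.70 dB → 43.7 dB

43.7 dB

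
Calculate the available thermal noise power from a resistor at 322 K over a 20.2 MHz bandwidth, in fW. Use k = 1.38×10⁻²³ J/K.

89.8 fW

P_n = kTB = 1.38×10⁻²³ × 322 × 2.02×10⁷ = 8.98×10⁻¹⁴ W = 89.8 fW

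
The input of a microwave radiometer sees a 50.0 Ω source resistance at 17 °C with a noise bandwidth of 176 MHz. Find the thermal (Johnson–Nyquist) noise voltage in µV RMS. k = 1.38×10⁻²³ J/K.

11.9 µV

T = 17 °C + 273.15 = 290.15 K
V_n = √(4kTRB)
4kTRB = 4 × 1.38×10⁻²³ × 290.15 × 5.00×10¹ × 1.76×10⁸ = 1.41×10⁻¹⁰ V²
V_n = √(1.41×10⁻¹⁰) = 1.19×10⁻⁵ V = 11.9 µV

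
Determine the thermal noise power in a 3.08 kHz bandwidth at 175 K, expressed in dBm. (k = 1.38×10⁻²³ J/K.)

−141.3 dBm

P_n = kTB = 1.38×10⁻²³ × 175 × 3.08×10³ = 7.44×10⁻¹⁸ W
In dBm: 10 log₁₀(7.44×10⁻¹⁸ / 10⁻³) = −141.3 dBm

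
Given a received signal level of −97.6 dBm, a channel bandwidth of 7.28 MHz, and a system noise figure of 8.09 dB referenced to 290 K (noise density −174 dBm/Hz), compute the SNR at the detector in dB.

−0.3 dB

Noise floor: N = −174 + 10 log₁₀(B) + NF
10 log₁₀(7.28×10⁶) = 68.62 dB
N = −174 + 68.62 + 8.09 = −97.29 dBm
SNR = P_sig − N = −97.6 − (−97.29) = −0.31 dB → −0.3 dB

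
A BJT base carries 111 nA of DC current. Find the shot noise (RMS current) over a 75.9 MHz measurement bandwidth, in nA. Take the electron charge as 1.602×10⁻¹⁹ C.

I_n = √(2qI·B)
2qI·B = 2 × 1.602×10⁻¹⁹ × 1.11×10⁻⁷ × 7.59×10⁷ = 2.70×10⁻¹⁸ A²
I_n = √(2.70×10⁻¹⁸) = 1.64×10⁻⁹ A = 1.64 nA

1.64 nA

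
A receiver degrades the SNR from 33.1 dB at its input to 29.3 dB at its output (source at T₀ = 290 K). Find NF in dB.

NF (dB) = SNR_in(dB) − SNR_out(dB) when the source is at T₀
NF = 33.1 − 29.3 = 3.8 dB

3.8 dB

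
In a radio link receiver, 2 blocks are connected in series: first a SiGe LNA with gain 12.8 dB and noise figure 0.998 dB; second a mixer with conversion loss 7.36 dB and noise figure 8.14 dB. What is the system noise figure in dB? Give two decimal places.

1.90 dB

Convert to linear (a loss of L dB is a gain of −L dB): F_i = 10^(NF_i/10), G_i = 10^(G_i,dB/10)
  Stage 1: F_1 = 10^(0.998/10) = 1.258, G_1 = 10^(12.8/10) = 19.05
  Stage 2: F_2 = 10^(8.14/10) = 6.516, G_2 = 10^(−7.36/10) = 0.1837
Friis cascade:
  F = 1.258 + (6.516 − 1)/19.05 = 1.548
NF = 10 log₁₀(1.548) = 1.90 dB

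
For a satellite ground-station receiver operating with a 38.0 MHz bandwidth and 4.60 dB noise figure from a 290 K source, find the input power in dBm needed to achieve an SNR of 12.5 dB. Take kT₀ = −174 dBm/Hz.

Sensitivity = −174 + 10 log₁₀(B) + NF + SNR_min
= −174 + 75.8 + 4.60 + 12.5
= −81.10 dBm → −81.1 dBm

−81.1 dBm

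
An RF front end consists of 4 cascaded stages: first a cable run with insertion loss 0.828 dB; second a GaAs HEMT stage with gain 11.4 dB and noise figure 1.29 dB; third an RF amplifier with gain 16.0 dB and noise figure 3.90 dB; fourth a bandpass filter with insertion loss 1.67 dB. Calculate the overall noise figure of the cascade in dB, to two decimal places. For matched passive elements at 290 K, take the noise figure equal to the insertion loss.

Convert to linear (a loss of L dB is a gain of −L dB): F_i = 10^(NF_i/10), G_i = 10^(G_i,dB/10)
  Stage 1: F_1 = 10^(0.828/10) = 1.210, G_1 = 10^(−0.828/10) = 0.8264
  Stage 2: F_2 = 10^(1.29/10) = 1.346, G_2 = 10^(11.4/10) = 13.80
  Stage 3: F_3 = 10^(3.90/10) = 2.455, G_3 = 10^(16.0/10) = 39.81
  Stage 4: F_4 = 10^(1.67/10) = 1.469, G_4 = 10^(−1.67/10) = 0.6808
Friis cascade:
  F = 1.210 + (1.346 − 1)/0.8264 + (2.455 − 1)/11.41 + (1.469 − 1)/454.2 = 1.757
NF = 10 log₁₀(1.757) = 2.45 dB

2.45 dB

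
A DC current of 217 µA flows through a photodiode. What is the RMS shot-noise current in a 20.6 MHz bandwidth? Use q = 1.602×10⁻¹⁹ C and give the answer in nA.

37.8 nA

I_n = √(2qI·B)
2qI·B = 2 × 1.602×10⁻¹⁹ × 2.17×10⁻⁴ × 2.06×10⁷ = 1.43×10⁻¹⁵ A²
I_n = √(1.43×10⁻¹⁵) = 3.78×10⁻⁸ A = 37.8 nA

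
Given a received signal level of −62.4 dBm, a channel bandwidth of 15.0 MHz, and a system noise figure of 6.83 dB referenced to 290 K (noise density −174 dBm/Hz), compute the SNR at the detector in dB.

Noise floor: N = −174 + 10 log₁₀(B) + NF
10 log₁₀(1.50×10⁷) = 71.76 dB
N = −174 + 71.76 + 6.83 = −95.41 dBm
SNR = P_sig − N = −62.4 − (−95.41) = 33.01 dB → 33.0 dB

33.0 dB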